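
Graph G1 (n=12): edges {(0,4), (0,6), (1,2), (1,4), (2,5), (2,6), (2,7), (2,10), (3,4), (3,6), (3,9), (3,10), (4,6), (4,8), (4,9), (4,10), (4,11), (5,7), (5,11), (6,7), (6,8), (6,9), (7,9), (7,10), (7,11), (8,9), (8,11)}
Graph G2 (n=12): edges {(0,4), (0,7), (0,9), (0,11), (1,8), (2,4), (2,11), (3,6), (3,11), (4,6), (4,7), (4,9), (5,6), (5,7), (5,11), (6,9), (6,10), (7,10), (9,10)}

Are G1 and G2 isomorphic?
No, not isomorphic

The graphs are NOT isomorphic.

Degrees in G1: deg(0)=2, deg(1)=2, deg(2)=5, deg(3)=4, deg(4)=8, deg(5)=3, deg(6)=7, deg(7)=6, deg(8)=4, deg(9)=5, deg(10)=4, deg(11)=4.
Sorted degree sequence of G1: [8, 7, 6, 5, 5, 4, 4, 4, 4, 3, 2, 2].
Degrees in G2: deg(0)=4, deg(1)=1, deg(2)=2, deg(3)=2, deg(4)=5, deg(5)=3, deg(6)=5, deg(7)=4, deg(8)=1, deg(9)=4, deg(10)=3, deg(11)=4.
Sorted degree sequence of G2: [5, 5, 4, 4, 4, 4, 3, 3, 2, 2, 1, 1].
The (sorted) degree sequence is an isomorphism invariant, so since G1 and G2 have different degree sequences they cannot be isomorphic.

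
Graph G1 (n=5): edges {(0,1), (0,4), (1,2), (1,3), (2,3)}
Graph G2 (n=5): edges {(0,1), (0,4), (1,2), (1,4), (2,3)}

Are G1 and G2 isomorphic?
Yes, isomorphic

The graphs are isomorphic.
One valid mapping φ: V(G1) → V(G2): 0→2, 1→1, 2→4, 3→0, 4→3

Verify φ preserves adjacency — for each edge of G1, its image is an edge of G2:
  (0,1) → (φ(0),φ(1)) = (1,2) ∈ E(G2) ✓
  (0,4) → (φ(0),φ(4)) = (2,3) ∈ E(G2) ✓
  (1,2) → (φ(1),φ(2)) = (1,4) ∈ E(G2) ✓
  (1,3) → (φ(1),φ(3)) = (0,1) ∈ E(G2) ✓
  (2,3) → (φ(2),φ(3)) = (0,4) ∈ E(G2) ✓
All 5 edges of G1 map to edges of G2, and |E(G1)| = |E(G2)| = 5, so φ is a bijection on edges as well as vertices. Hence G1 ≅ G2.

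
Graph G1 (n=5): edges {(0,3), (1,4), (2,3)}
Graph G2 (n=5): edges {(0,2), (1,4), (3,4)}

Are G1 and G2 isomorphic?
Yes, isomorphic

The graphs are isomorphic.
One valid mapping φ: V(G1) → V(G2): 0→1, 1→0, 2→3, 3→4, 4→2

Verify φ preserves adjacency — for each edge of G1, its image is an edge of G2:
  (0,3) → (φ(0),φ(3)) = (1,4) ∈ E(G2) ✓
  (1,4) → (φ(1),φ(4)) = (0,2) ∈ E(G2) ✓
  (2,3) → (φ(2),φ(3)) = (3,4) ∈ E(G2) ✓
All 3 edges of G1 map to edges of G2, and |E(G1)| = |E(G2)| = 3, so φ is a bijection on edges as well as vertices. Hence G1 ≅ G2.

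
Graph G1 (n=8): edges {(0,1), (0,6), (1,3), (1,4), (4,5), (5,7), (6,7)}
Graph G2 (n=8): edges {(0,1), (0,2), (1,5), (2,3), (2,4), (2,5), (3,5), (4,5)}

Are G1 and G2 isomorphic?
No, not isomorphic

The graphs are NOT isomorphic.

Connected components of G1: 2 component(s) with vertex sets [[2], [0, 1, 3, 4, 5, 6, 7]], sizes [1, 7].
Connected components of G2: 3 component(s) with vertex sets [[6], [7], [0, 1, 2, 3, 4, 5]], sizes [1, 1, 6].
The number of connected components (and the multiset of component sizes) is an isomorphism invariant — an isomorphism maps each component of G1 bijectively onto a component of G2. Since G1 has 2 component(s) and G2 has 3, they cannot be isomorphic.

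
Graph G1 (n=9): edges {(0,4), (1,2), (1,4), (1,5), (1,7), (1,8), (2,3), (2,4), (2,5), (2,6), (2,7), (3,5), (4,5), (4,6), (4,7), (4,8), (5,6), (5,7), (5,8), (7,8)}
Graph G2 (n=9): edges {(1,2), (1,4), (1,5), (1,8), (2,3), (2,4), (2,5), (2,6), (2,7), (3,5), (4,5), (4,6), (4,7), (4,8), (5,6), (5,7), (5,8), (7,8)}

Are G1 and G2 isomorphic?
No, not isomorphic

The graphs are NOT isomorphic.

Counting edges: G1 has 20 edge(s); G2 has 18 edge(s).
Edge count is an isomorphism invariant (a bijection on vertices induces a bijection on edges), so differing edge counts rule out isomorphism.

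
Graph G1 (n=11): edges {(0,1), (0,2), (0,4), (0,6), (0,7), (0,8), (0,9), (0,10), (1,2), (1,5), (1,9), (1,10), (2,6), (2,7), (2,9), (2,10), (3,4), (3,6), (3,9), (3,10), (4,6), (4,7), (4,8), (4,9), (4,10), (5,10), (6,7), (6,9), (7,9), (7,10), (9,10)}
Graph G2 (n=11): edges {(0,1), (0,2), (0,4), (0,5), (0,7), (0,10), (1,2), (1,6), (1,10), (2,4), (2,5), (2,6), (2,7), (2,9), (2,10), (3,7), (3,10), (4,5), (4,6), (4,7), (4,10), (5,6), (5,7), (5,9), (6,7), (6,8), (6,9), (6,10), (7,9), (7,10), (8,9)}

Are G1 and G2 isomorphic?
Yes, isomorphic

The graphs are isomorphic.
One valid mapping φ: V(G1) → V(G2): 0→7, 1→9, 2→5, 3→1, 4→10, 5→8, 6→0, 7→4, 8→3, 9→2, 10→6

Verify φ preserves adjacency — for each edge of G1, its image is an edge of G2:
  (0,1) → (φ(0),φ(1)) = (7,9) ∈ E(G2) ✓
  (0,2) → (φ(0),φ(2)) = (5,7) ∈ E(G2) ✓
  (0,4) → (φ(0),φ(4)) = (7,10) ∈ E(G2) ✓
  (0,6) → (φ(0),φ(6)) = (0,7) ∈ E(G2) ✓
  (0,7) → (φ(0),φ(7)) = (4,7) ∈ E(G2) ✓
  (0,8) → (φ(0),φ(8)) = (3,7) ∈ E(G2) ✓
  (0,9) → (φ(0),φ(9)) = (2,7) ∈ E(G2) ✓
  (0,10) → (φ(0),φ(10)) = (6,7) ∈ E(G2) ✓
  (1,2) → (φ(1),φ(2)) = (5,9) ∈ E(G2) ✓
  (1,5) → (φ(1),φ(5)) = (8,9) ∈ E(G2) ✓
  (1,9) → (φ(1),φ(9)) = (2,9) ∈ E(G2) ✓
  (1,10) → (φ(1),φ(10)) = (6,9) ∈ E(G2) ✓
  (2,6) → (φ(2),φ(6)) = (0,5) ∈ E(G2) ✓
  (2,7) → (φ(2),φ(7)) = (4,5) ∈ E(G2) ✓
  (2,9) → (φ(2),φ(9)) = (2,5) ∈ E(G2) ✓
  (2,10) → (φ(2),φ(10)) = (5,6) ∈ E(G2) ✓
  (3,4) → (φ(3),φ(4)) = (1,10) ∈ E(G2) ✓
  (3,6) → (φ(3),φ(6)) = (0,1) ∈ E(G2) ✓
  (3,9) → (φ(3),φ(9)) = (1,2) ∈ E(G2) ✓
  (3,10) → (φ(3),φ(10)) = (1,6) ∈ E(G2) ✓
  (4,6) → (φ(4),φ(6)) = (0,10) ∈ E(G2) ✓
  (4,7) → (φ(4),φ(7)) = (4,10) ∈ E(G2) ✓
  (4,8) → (φ(4),φ(8)) = (3,10) ∈ E(G2) ✓
  (4,9) → (φ(4),φ(9)) = (2,10) ∈ E(G2) ✓
  (4,10) → (φ(4),φ(10)) = (6,10) ∈ E(G2) ✓
  (5,10) → (φ(5),φ(10)) = (6,8) ∈ E(G2) ✓
  (6,7) → (φ(6),φ(7)) = (0,4) ∈ E(G2) ✓
  (6,9) → (φ(6),φ(9)) = (0,2) ∈ E(G2) ✓
  (7,9) → (φ(7),φ(9)) = (2,4) ∈ E(G2) ✓
  (7,10) → (φ(7),φ(10)) = (4,6) ∈ E(G2) ✓
  (9,10) → (φ(9),φ(10)) = (2,6) ∈ E(G2) ✓
All 31 edges of G1 map to edges of G2, and |E(G1)| = |E(G2)| = 31, so φ is a bijection on edges as well as vertices. Hence G1 ≅ G2.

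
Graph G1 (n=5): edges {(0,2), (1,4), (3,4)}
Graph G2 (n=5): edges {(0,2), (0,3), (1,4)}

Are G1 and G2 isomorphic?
Yes, isomorphic

The graphs are isomorphic.
One valid mapping φ: V(G1) → V(G2): 0→4, 1→3, 2→1, 3→2, 4→0

Verify φ preserves adjacency — for each edge of G1, its image is an edge of G2:
  (0,2) → (φ(0),φ(2)) = (1,4) ∈ E(G2) ✓
  (1,4) → (φ(1),φ(4)) = (0,3) ∈ E(G2) ✓
  (3,4) → (φ(3),φ(4)) = (0,2) ∈ E(G2) ✓
All 3 edges of G1 map to edges of G2, and |E(G1)| = |E(G2)| = 3, so φ is a bijection on edges as well as vertices. Hence G1 ≅ G2.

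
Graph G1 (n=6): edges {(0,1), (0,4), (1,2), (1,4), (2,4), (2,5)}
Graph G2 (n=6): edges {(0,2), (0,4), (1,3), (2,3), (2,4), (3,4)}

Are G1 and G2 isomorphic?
Yes, isomorphic

The graphs are isomorphic.
One valid mapping φ: V(G1) → V(G2): 0→0, 1→2, 2→3, 3→5, 4→4, 5→1

Verify φ preserves adjacency — for each edge of G1, its image is an edge of G2:
  (0,1) → (φ(0),φ(1)) = (0,2) ∈ E(G2) ✓
  (0,4) → (φ(0),φ(4)) = (0,4) ∈ E(G2) ✓
  (1,2) → (φ(1),φ(2)) = (2,3) ∈ E(G2) ✓
  (1,4) → (φ(1),φ(4)) = (2,4) ∈ E(G2) ✓
  (2,4) → (φ(2),φ(4)) = (3,4) ∈ E(G2) ✓
  (2,5) → (φ(2),φ(5)) = (1,3) ∈ E(G2) ✓
All 6 edges of G1 map to edges of G2, and |E(G1)| = |E(G2)| = 6, so φ is a bijection on edges as well as vertices. Hence G1 ≅ G2.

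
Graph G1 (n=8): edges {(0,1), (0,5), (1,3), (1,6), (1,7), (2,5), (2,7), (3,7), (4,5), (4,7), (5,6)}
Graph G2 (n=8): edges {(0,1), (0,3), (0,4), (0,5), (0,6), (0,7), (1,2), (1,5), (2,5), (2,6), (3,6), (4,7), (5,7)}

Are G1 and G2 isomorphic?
No, not isomorphic

The graphs are NOT isomorphic.

Counting triangles (3-cliques): G1 has 1, G2 has 5.
Triangle count is an isomorphism invariant, so differing triangle counts rule out isomorphism.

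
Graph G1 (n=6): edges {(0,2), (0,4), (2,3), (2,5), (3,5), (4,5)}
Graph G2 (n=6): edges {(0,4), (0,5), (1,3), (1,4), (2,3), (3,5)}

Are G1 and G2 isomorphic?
No, not isomorphic

The graphs are NOT isomorphic.

Counting triangles (3-cliques): G1 has 1, G2 has 0.
Triangle count is an isomorphism invariant, so differing triangle counts rule out isomorphism.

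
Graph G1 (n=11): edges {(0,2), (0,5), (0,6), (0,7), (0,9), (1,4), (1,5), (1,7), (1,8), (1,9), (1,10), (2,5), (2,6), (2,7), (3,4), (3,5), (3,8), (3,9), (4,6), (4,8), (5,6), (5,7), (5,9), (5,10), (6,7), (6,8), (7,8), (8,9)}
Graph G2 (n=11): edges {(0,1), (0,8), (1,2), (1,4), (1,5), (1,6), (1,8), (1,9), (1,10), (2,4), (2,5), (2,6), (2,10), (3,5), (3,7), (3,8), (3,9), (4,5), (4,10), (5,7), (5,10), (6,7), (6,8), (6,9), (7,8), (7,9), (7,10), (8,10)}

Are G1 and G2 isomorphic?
Yes, isomorphic

The graphs are isomorphic.
One valid mapping φ: V(G1) → V(G2): 0→2, 1→8, 2→4, 3→9, 4→3, 5→1, 6→5, 7→10, 8→7, 9→6, 10→0

Verify φ preserves adjacency — for each edge of G1, its image is an edge of G2:
  (0,2) → (φ(0),φ(2)) = (2,4) ∈ E(G2) ✓
  (0,5) → (φ(0),φ(5)) = (1,2) ∈ E(G2) ✓
  (0,6) → (φ(0),φ(6)) = (2,5) ∈ E(G2) ✓
  (0,7) → (φ(0),φ(7)) = (2,10) ∈ E(G2) ✓
  (0,9) → (φ(0),φ(9)) = (2,6) ∈ E(G2) ✓
  (1,4) → (φ(1),φ(4)) = (3,8) ∈ E(G2) ✓
  (1,5) → (φ(1),φ(5)) = (1,8) ∈ E(G2) ✓
  (1,7) → (φ(1),φ(7)) = (8,10) ∈ E(G2) ✓
  (1,8) → (φ(1),φ(8)) = (7,8) ∈ E(G2) ✓
  (1,9) → (φ(1),φ(9)) = (6,8) ∈ E(G2) ✓
  (1,10) → (φ(1),φ(10)) = (0,8) ∈ E(G2) ✓
  (2,5) → (φ(2),φ(5)) = (1,4) ∈ E(G2) ✓
  (2,6) → (φ(2),φ(6)) = (4,5) ∈ E(G2) ✓
  (2,7) → (φ(2),φ(7)) = (4,10) ∈ E(G2) ✓
  (3,4) → (φ(3),φ(4)) = (3,9) ∈ E(G2) ✓
  (3,5) → (φ(3),φ(5)) = (1,9) ∈ E(G2) ✓
  (3,8) → (φ(3),φ(8)) = (7,9) ∈ E(G2) ✓
  (3,9) → (φ(3),φ(9)) = (6,9) ∈ E(G2) ✓
  (4,6) → (φ(4),φ(6)) = (3,5) ∈ E(G2) ✓
  (4,8) → (φ(4),φ(8)) = (3,7) ∈ E(G2) ✓
  (5,6) → (φ(5),φ(6)) = (1,5) ∈ E(G2) ✓
  (5,7) → (φ(5),φ(7)) = (1,10) ∈ E(G2) ✓
  (5,9) → (φ(5),φ(9)) = (1,6) ∈ E(G2) ✓
  (5,10) → (φ(5),φ(10)) = (0,1) ∈ E(G2) ✓
  (6,7) → (φ(6),φ(7)) = (5,10) ∈ E(G2) ✓
  (6,8) → (φ(6),φ(8)) = (5,7) ∈ E(G2) ✓
  (7,8) → (φ(7),φ(8)) = (7,10) ∈ E(G2) ✓
  (8,9) → (φ(8),φ(9)) = (6,7) ∈ E(G2) ✓
All 28 edges of G1 map to edges of G2, and |E(G1)| = |E(G2)| = 28, so φ is a bijection on edges as well as vertices. Hence G1 ≅ G2.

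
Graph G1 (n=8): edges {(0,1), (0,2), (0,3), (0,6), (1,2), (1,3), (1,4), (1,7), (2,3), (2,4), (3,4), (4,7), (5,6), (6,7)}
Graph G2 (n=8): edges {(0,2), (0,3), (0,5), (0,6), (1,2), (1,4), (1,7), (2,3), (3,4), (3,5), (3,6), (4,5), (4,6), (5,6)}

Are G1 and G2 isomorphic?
Yes, isomorphic

The graphs are isomorphic.
One valid mapping φ: V(G1) → V(G2): 0→4, 1→3, 2→5, 3→6, 4→0, 5→7, 6→1, 7→2

Verify φ preserves adjacency — for each edge of G1, its image is an edge of G2:
  (0,1) → (φ(0),φ(1)) = (3,4) ∈ E(G2) ✓
  (0,2) → (φ(0),φ(2)) = (4,5) ∈ E(G2) ✓
  (0,3) → (φ(0),φ(3)) = (4,6) ∈ E(G2) ✓
  (0,6) → (φ(0),φ(6)) = (1,4) ∈ E(G2) ✓
  (1,2) → (φ(1),φ(2)) = (3,5) ∈ E(G2) ✓
  (1,3) → (φ(1),φ(3)) = (3,6) ∈ E(G2) ✓
  (1,4) → (φ(1),φ(4)) = (0,3) ∈ E(G2) ✓
  (1,7) → (φ(1),φ(7)) = (2,3) ∈ E(G2) ✓
  (2,3) → (φ(2),φ(3)) = (5,6) ∈ E(G2) ✓
  (2,4) → (φ(2),φ(4)) = (0,5) ∈ E(G2) ✓
  (3,4) → (φ(3),φ(4)) = (0,6) ∈ E(G2) ✓
  (4,7) → (φ(4),φ(7)) = (0,2) ∈ E(G2) ✓
  (5,6) → (φ(5),φ(6)) = (1,7) ∈ E(G2) ✓
  (6,7) → (φ(6),φ(7)) = (1,2) ∈ E(G2) ✓
All 14 edges of G1 map to edges of G2, and |E(G1)| = |E(G2)| = 14, so φ is a bijection on edges as well as vertices. Hence G1 ≅ G2.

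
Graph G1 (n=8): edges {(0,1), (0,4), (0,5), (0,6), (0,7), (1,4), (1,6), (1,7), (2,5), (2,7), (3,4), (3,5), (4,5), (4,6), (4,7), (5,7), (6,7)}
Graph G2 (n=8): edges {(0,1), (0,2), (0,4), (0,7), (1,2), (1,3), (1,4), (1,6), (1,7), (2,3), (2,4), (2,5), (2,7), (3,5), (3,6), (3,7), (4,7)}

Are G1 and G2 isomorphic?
Yes, isomorphic

The graphs are isomorphic.
One valid mapping φ: V(G1) → V(G2): 0→7, 1→0, 2→6, 3→5, 4→2, 5→3, 6→4, 7→1

Verify φ preserves adjacency — for each edge of G1, its image is an edge of G2:
  (0,1) → (φ(0),φ(1)) = (0,7) ∈ E(G2) ✓
  (0,4) → (φ(0),φ(4)) = (2,7) ∈ E(G2) ✓
  (0,5) → (φ(0),φ(5)) = (3,7) ∈ E(G2) ✓
  (0,6) → (φ(0),φ(6)) = (4,7) ∈ E(G2) ✓
  (0,7) → (φ(0),φ(7)) = (1,7) ∈ E(G2) ✓
  (1,4) → (φ(1),φ(4)) = (0,2) ∈ E(G2) ✓
  (1,6) → (φ(1),φ(6)) = (0,4) ∈ E(G2) ✓
  (1,7) → (φ(1),φ(7)) = (0,1) ∈ E(G2) ✓
  (2,5) → (φ(2),φ(5)) = (3,6) ∈ E(G2) ✓
  (2,7) → (φ(2),φ(7)) = (1,6) ∈ E(G2) ✓
  (3,4) → (φ(3),φ(4)) = (2,5) ∈ E(G2) ✓
  (3,5) → (φ(3),φ(5)) = (3,5) ∈ E(G2) ✓
  (4,5) → (φ(4),φ(5)) = (2,3) ∈ E(G2) ✓
  (4,6) → (φ(4),φ(6)) = (2,4) ∈ E(G2) ✓
  (4,7) → (φ(4),φ(7)) = (1,2) ∈ E(G2) ✓
  (5,7) → (φ(5),φ(7)) = (1,3) ∈ E(G2) ✓
  (6,7) → (φ(6),φ(7)) = (1,4) ∈ E(G2) ✓
All 17 edges of G1 map to edges of G2, and |E(G1)| = |E(G2)| = 17, so φ is a bijection on edges as well as vertices. Hence G1 ≅ G2.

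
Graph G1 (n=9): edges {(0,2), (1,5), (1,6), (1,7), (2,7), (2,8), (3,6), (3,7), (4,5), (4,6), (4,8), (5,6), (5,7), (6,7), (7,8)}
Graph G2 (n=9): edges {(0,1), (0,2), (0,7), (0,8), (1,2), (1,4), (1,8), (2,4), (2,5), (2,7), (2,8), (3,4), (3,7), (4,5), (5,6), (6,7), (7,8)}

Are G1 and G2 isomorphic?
No, not isomorphic

The graphs are NOT isomorphic.

Degrees in G1: deg(0)=1, deg(1)=3, deg(2)=3, deg(3)=2, deg(4)=3, deg(5)=4, deg(6)=5, deg(7)=6, deg(8)=3.
Sorted degree sequence of G1: [6, 5, 4, 3, 3, 3, 3, 2, 1].
Degrees in G2: deg(0)=4, deg(1)=4, deg(2)=6, deg(3)=2, deg(4)=4, deg(5)=3, deg(6)=2, deg(7)=5, deg(8)=4.
Sorted degree sequence of G2: [6, 5, 4, 4, 4, 4, 3, 2, 2].
The (sorted) degree sequence is an isomorphism invariant, so since G1 and G2 have different degree sequences they cannot be isomorphic.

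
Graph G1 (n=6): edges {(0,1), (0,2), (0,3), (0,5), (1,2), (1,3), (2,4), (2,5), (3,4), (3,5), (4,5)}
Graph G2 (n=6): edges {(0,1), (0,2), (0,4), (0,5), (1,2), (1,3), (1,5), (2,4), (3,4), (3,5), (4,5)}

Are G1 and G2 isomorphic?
Yes, isomorphic

The graphs are isomorphic.
One valid mapping φ: V(G1) → V(G2): 0→5, 1→3, 2→4, 3→1, 4→2, 5→0

Verify φ preserves adjacency — for each edge of G1, its image is an edge of G2:
  (0,1) → (φ(0),φ(1)) = (3,5) ∈ E(G2) ✓
  (0,2) → (φ(0),φ(2)) = (4,5) ∈ E(G2) ✓
  (0,3) → (φ(0),φ(3)) = (1,5) ∈ E(G2) ✓
  (0,5) → (φ(0),φ(5)) = (0,5) ∈ E(G2) ✓
  (1,2) → (φ(1),φ(2)) = (3,4) ∈ E(G2) ✓
  (1,3) → (φ(1),φ(3)) = (1,3) ∈ E(G2) ✓
  (2,4) → (φ(2),φ(4)) = (2,4) ∈ E(G2) ✓
  (2,5) → (φ(2),φ(5)) = (0,4) ∈ E(G2) ✓
  (3,4) → (φ(3),φ(4)) = (1,2) ∈ E(G2) ✓
  (3,5) → (φ(3),φ(5)) = (0,1) ∈ E(G2) ✓
  (4,5) → (φ(4),φ(5)) = (0,2) ∈ E(G2) ✓
All 11 edges of G1 map to edges of G2, and |E(G1)| = |E(G2)| = 11, so φ is a bijection on edges as well as vertices. Hence G1 ≅ G2.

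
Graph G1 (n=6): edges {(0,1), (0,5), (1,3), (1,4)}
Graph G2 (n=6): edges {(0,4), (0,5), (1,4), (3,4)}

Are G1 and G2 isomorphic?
Yes, isomorphic

The graphs are isomorphic.
One valid mapping φ: V(G1) → V(G2): 0→0, 1→4, 2→2, 3→3, 4→1, 5→5

Verify φ preserves adjacency — for each edge of G1, its image is an edge of G2:
  (0,1) → (φ(0),φ(1)) = (0,4) ∈ E(G2) ✓
  (0,5) → (φ(0),φ(5)) = (0,5) ∈ E(G2) ✓
  (1,3) → (φ(1),φ(3)) = (3,4) ∈ E(G2) ✓
  (1,4) → (φ(1),φ(4)) = (1,4) ∈ E(G2) ✓
All 4 edges of G1 map to edges of G2, and |E(G1)| = |E(G2)| = 4, so φ is a bijection on edges as well as vertices. Hence G1 ≅ G2.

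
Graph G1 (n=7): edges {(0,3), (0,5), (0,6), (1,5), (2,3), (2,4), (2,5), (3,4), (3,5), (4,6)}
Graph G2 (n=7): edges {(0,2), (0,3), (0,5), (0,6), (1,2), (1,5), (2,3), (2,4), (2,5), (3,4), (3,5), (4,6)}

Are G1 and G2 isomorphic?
No, not isomorphic

The graphs are NOT isomorphic.

Counting edges: G1 has 10 edge(s); G2 has 12 edge(s).
Edge count is an isomorphism invariant (a bijection on vertices induces a bijection on edges), so differing edge counts rule out isomorphism.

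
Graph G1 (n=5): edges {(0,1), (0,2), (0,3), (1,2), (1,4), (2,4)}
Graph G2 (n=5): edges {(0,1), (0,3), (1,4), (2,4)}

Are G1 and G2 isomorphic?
No, not isomorphic

The graphs are NOT isomorphic.

Counting edges: G1 has 6 edge(s); G2 has 4 edge(s).
Edge count is an isomorphism invariant (a bijection on vertices induces a bijection on edges), so differing edge counts rule out isomorphism.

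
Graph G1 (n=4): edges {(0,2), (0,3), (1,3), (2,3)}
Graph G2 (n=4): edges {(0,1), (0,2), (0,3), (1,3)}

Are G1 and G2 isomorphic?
Yes, isomorphic

The graphs are isomorphic.
One valid mapping φ: V(G1) → V(G2): 0→3, 1→2, 2→1, 3→0

Verify φ preserves adjacency — for each edge of G1, its image is an edge of G2:
  (0,2) → (φ(0),φ(2)) = (1,3) ∈ E(G2) ✓
  (0,3) → (φ(0),φ(3)) = (0,3) ∈ E(G2) ✓
  (1,3) → (φ(1),φ(3)) = (0,2) ∈ E(G2) ✓
  (2,3) → (φ(2),φ(3)) = (0,1) ∈ E(G2) ✓
All 4 edges of G1 map to edges of G2, and |E(G1)| = |E(G2)| = 4, so φ is a bijection on edges as well as vertices. Hence G1 ≅ G2.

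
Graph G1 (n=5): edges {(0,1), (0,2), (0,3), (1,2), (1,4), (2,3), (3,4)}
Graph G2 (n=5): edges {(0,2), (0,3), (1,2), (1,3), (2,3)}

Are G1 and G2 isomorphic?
No, not isomorphic

The graphs are NOT isomorphic.

Connected components of G1: 1 component(s) with vertex sets [[0, 1, 2, 3, 4]], sizes [5].
Connected components of G2: 2 component(s) with vertex sets [[4], [0, 1, 2, 3]], sizes [1, 4].
The number of connected components (and the multiset of component sizes) is an isomorphism invariant — an isomorphism maps each component of G1 bijectively onto a component of G2. Since G1 has 1 component(s) and G2 has 2, they cannot be isomorphic.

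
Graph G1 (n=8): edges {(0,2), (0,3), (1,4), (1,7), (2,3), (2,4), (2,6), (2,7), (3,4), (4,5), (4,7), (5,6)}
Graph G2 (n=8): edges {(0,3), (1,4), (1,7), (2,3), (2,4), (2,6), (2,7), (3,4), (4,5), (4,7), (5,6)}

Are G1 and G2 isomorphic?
No, not isomorphic

The graphs are NOT isomorphic.

Counting edges: G1 has 12 edge(s); G2 has 11 edge(s).
Edge count is an isomorphism invariant (a bijection on vertices induces a bijection on edges), so differing edge counts rule out isomorphism.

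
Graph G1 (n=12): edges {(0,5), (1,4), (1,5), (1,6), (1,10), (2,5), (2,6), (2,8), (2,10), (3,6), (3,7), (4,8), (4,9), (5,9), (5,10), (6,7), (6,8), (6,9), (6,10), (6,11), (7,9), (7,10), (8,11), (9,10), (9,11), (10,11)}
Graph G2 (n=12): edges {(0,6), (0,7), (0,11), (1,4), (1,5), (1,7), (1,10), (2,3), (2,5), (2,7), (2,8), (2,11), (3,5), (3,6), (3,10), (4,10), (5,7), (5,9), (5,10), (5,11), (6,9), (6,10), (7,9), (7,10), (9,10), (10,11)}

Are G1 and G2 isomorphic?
Yes, isomorphic

The graphs are isomorphic.
One valid mapping φ: V(G1) → V(G2): 0→8, 1→11, 2→3, 3→4, 4→0, 5→2, 6→10, 7→1, 8→6, 9→7, 10→5, 11→9

Verify φ preserves adjacency — for each edge of G1, its image is an edge of G2:
  (0,5) → (φ(0),φ(5)) = (2,8) ∈ E(G2) ✓
  (1,4) → (φ(1),φ(4)) = (0,11) ∈ E(G2) ✓
  (1,5) → (φ(1),φ(5)) = (2,11) ∈ E(G2) ✓
  (1,6) → (φ(1),φ(6)) = (10,11) ∈ E(G2) ✓
  (1,10) → (φ(1),φ(10)) = (5,11) ∈ E(G2) ✓
  (2,5) → (φ(2),φ(5)) = (2,3) ∈ E(G2) ✓
  (2,6) → (φ(2),φ(6)) = (3,10) ∈ E(G2) ✓
  (2,8) → (φ(2),φ(8)) = (3,6) ∈ E(G2) ✓
  (2,10) → (φ(2),φ(10)) = (3,5) ∈ E(G2) ✓
  (3,6) → (φ(3),φ(6)) = (4,10) ∈ E(G2) ✓
  (3,7) → (φ(3),φ(7)) = (1,4) ∈ E(G2) ✓
  (4,8) → (φ(4),φ(8)) = (0,6) ∈ E(G2) ✓
  (4,9) → (φ(4),φ(9)) = (0,7) ∈ E(G2) ✓
  (5,9) → (φ(5),φ(9)) = (2,7) ∈ E(G2) ✓
  (5,10) → (φ(5),φ(10)) = (2,5) ∈ E(G2) ✓
  (6,7) → (φ(6),φ(7)) = (1,10) ∈ E(G2) ✓
  (6,8) → (φ(6),φ(8)) = (6,10) ∈ E(G2) ✓
  (6,9) → (φ(6),φ(9)) = (7,10) ∈ E(G2) ✓
  (6,10) → (φ(6),φ(10)) = (5,10) ∈ E(G2) ✓
  (6,11) → (φ(6),φ(11)) = (9,10) ∈ E(G2) ✓
  (7,9) → (φ(7),φ(9)) = (1,7) ∈ E(G2) ✓
  (7,10) → (φ(7),φ(10)) = (1,5) ∈ E(G2) ✓
  (8,11) → (φ(8),φ(11)) = (6,9) ∈ E(G2) ✓
  (9,10) → (φ(9),φ(10)) = (5,7) ∈ E(G2) ✓
  (9,11) → (φ(9),φ(11)) = (7,9) ∈ E(G2) ✓
  (10,11) → (φ(10),φ(11)) = (5,9) ∈ E(G2) ✓
All 26 edges of G1 map to edges of G2, and |E(G1)| = |E(G2)| = 26, so φ is a bijection on edges as well as vertices. Hence G1 ≅ G2.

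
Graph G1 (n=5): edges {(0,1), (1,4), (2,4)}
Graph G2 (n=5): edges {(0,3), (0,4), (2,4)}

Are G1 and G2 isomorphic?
Yes, isomorphic

The graphs are isomorphic.
One valid mapping φ: V(G1) → V(G2): 0→3, 1→0, 2→2, 3→1, 4→4

Verify φ preserves adjacency — for each edge of G1, its image is an edge of G2:
  (0,1) → (φ(0),φ(1)) = (0,3) ∈ E(G2) ✓
  (1,4) → (φ(1),φ(4)) = (0,4) ∈ E(G2) ✓
  (2,4) → (φ(2),φ(4)) = (2,4) ∈ E(G2) ✓
All 3 edges of G1 map to edges of G2, and |E(G1)| = |E(G2)| = 3, so φ is a bijection on edges as well as vertices. Hence G1 ≅ G2.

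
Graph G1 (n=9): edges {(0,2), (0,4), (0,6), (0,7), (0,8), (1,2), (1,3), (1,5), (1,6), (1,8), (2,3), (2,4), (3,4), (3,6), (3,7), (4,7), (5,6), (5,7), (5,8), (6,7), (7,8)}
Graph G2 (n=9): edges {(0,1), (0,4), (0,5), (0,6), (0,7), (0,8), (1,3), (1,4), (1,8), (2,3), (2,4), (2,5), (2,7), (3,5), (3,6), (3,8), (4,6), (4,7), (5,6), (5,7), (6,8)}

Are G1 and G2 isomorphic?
Yes, isomorphic

The graphs are isomorphic.
One valid mapping φ: V(G1) → V(G2): 0→4, 1→3, 2→2, 3→5, 4→7, 5→8, 6→6, 7→0, 8→1

Verify φ preserves adjacency — for each edge of G1, its image is an edge of G2:
  (0,2) → (φ(0),φ(2)) = (2,4) ∈ E(G2) ✓
  (0,4) → (φ(0),φ(4)) = (4,7) ∈ E(G2) ✓
  (0,6) → (φ(0),φ(6)) = (4,6) ∈ E(G2) ✓
  (0,7) → (φ(0),φ(7)) = (0,4) ∈ E(G2) ✓
  (0,8) → (φ(0),φ(8)) = (1,4) ∈ E(G2) ✓
  (1,2) → (φ(1),φ(2)) = (2,3) ∈ E(G2) ✓
  (1,3) → (φ(1),φ(3)) = (3,5) ∈ E(G2) ✓
  (1,5) → (φ(1),φ(5)) = (3,8) ∈ E(G2) ✓
  (1,6) → (φ(1),φ(6)) = (3,6) ∈ E(G2) ✓
  (1,8) → (φ(1),φ(8)) = (1,3) ∈ E(G2) ✓
  (2,3) → (φ(2),φ(3)) = (2,5) ∈ E(G2) ✓
  (2,4) → (φ(2),φ(4)) = (2,7) ∈ E(G2) ✓
  (3,4) → (φ(3),φ(4)) = (5,7) ∈ E(G2) ✓
  (3,6) → (φ(3),φ(6)) = (5,6) ∈ E(G2) ✓
  (3,7) → (φ(3),φ(7)) = (0,5) ∈ E(G2) ✓
  (4,7) → (φ(4),φ(7)) = (0,7) ∈ E(G2) ✓
  (5,6) → (φ(5),φ(6)) = (6,8) ∈ E(G2) ✓
  (5,7) → (φ(5),φ(7)) = (0,8) ∈ E(G2) ✓
  (5,8) → (φ(5),φ(8)) = (1,8) ∈ E(G2) ✓
  (6,7) → (φ(6),φ(7)) = (0,6) ∈ E(G2) ✓
  (7,8) → (φ(7),φ(8)) = (0,1) ∈ E(G2) ✓
All 21 edges of G1 map to edges of G2, and |E(G1)| = |E(G2)| = 21, so φ is a bijection on edges as well as vertices. Hence G1 ≅ G2.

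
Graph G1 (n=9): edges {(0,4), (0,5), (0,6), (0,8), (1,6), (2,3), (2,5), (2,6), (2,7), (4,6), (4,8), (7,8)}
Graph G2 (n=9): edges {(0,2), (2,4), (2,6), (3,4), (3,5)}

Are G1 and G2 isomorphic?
No, not isomorphic

The graphs are NOT isomorphic.

Connected components of G1: 1 component(s) with vertex sets [[0, 1, 2, 3, 4, 5, 6, 7, 8]], sizes [9].
Connected components of G2: 4 component(s) with vertex sets [[1], [7], [8], [0, 2, 3, 4, 5, 6]], sizes [1, 1, 1, 6].
The number of connected components (and the multiset of component sizes) is an isomorphism invariant — an isomorphism maps each component of G1 bijectively onto a component of G2. Since G1 has 1 component(s) and G2 has 4, they cannot be isomorphic.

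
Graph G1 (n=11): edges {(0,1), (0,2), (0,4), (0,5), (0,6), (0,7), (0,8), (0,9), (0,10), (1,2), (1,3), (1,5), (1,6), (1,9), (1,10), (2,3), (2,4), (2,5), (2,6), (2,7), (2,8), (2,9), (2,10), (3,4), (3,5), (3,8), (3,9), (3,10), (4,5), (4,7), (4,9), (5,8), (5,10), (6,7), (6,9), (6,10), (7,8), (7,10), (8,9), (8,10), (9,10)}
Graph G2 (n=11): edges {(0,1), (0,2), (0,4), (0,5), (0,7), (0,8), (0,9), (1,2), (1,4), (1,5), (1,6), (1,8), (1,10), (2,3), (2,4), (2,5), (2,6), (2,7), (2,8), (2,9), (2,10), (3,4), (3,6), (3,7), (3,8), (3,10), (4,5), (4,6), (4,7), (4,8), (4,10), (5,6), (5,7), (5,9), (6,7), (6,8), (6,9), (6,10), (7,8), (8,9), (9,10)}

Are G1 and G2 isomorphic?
Yes, isomorphic

The graphs are isomorphic.
One valid mapping φ: V(G1) → V(G2): 0→6, 1→7, 2→2, 3→0, 4→9, 5→5, 6→3, 7→10, 8→1, 9→8, 10→4

Verify φ preserves adjacency — for each edge of G1, its image is an edge of G2:
  (0,1) → (φ(0),φ(1)) = (6,7) ∈ E(G2) ✓
  (0,2) → (φ(0),φ(2)) = (2,6) ∈ E(G2) ✓
  (0,4) → (φ(0),φ(4)) = (6,9) ∈ E(G2) ✓
  (0,5) → (φ(0),φ(5)) = (5,6) ∈ E(G2) ✓
  (0,6) → (φ(0),φ(6)) = (3,6) ∈ E(G2) ✓
  (0,7) → (φ(0),φ(7)) = (6,10) ∈ E(G2) ✓
  (0,8) → (φ(0),φ(8)) = (1,6) ∈ E(G2) ✓
  (0,9) → (φ(0),φ(9)) = (6,8) ∈ E(G2) ✓
  (0,10) → (φ(0),φ(10)) = (4,6) ∈ E(G2) ✓
  (1,2) → (φ(1),φ(2)) = (2,7) ∈ E(G2) ✓
  (1,3) → (φ(1),φ(3)) = (0,7) ∈ E(G2) ✓
  (1,5) → (φ(1),φ(5)) = (5,7) ∈ E(G2) ✓
  (1,6) → (φ(1),φ(6)) = (3,7) ∈ E(G2) ✓
  (1,9) → (φ(1),φ(9)) = (7,8) ∈ E(G2) ✓
  (1,10) → (φ(1),φ(10)) = (4,7) ∈ E(G2) ✓
  (2,3) → (φ(2),φ(3)) = (0,2) ∈ E(G2) ✓
  (2,4) → (φ(2),φ(4)) = (2,9) ∈ E(G2) ✓
  (2,5) → (φ(2),φ(5)) = (2,5) ∈ E(G2) ✓
  (2,6) → (φ(2),φ(6)) = (2,3) ∈ E(G2) ✓
  (2,7) → (φ(2),φ(7)) = (2,10) ∈ E(G2) ✓
  (2,8) → (φ(2),φ(8)) = (1,2) ∈ E(G2) ✓
  (2,9) → (φ(2),φ(9)) = (2,8) ∈ E(G2) ✓
  (2,10) → (φ(2),φ(10)) = (2,4) ∈ E(G2) ✓
  (3,4) → (φ(3),φ(4)) = (0,9) ∈ E(G2) ✓
  (3,5) → (φ(3),φ(5)) = (0,5) ∈ E(G2) ✓
  (3,8) → (φ(3),φ(8)) = (0,1) ∈ E(G2) ✓
  (3,9) → (φ(3),φ(9)) = (0,8) ∈ E(G2) ✓
  (3,10) → (φ(3),φ(10)) = (0,4) ∈ E(G2) ✓
  (4,5) → (φ(4),φ(5)) = (5,9) ∈ E(G2) ✓
  (4,7) → (φ(4),φ(7)) = (9,10) ∈ E(G2) ✓
  (4,9) → (φ(4),φ(9)) = (8,9) ∈ E(G2) ✓
  (5,8) → (φ(5),φ(8)) = (1,5) ∈ E(G2) ✓
  (5,10) → (φ(5),φ(10)) = (4,5) ∈ E(G2) ✓
  (6,7) → (φ(6),φ(7)) = (3,10) ∈ E(G2) ✓
  (6,9) → (φ(6),φ(9)) = (3,8) ∈ E(G2) ✓
  (6,10) → (φ(6),φ(10)) = (3,4) ∈ E(G2) ✓
  (7,8) → (φ(7),φ(8)) = (1,10) ∈ E(G2) ✓
  (7,10) → (φ(7),φ(10)) = (4,10) ∈ E(G2) ✓
  (8,9) → (φ(8),φ(9)) = (1,8) ∈ E(G2) ✓
  (8,10) → (φ(8),φ(10)) = (1,4) ∈ E(G2) ✓
  (9,10) → (φ(9),φ(10)) = (4,8) ∈ E(G2) ✓
All 41 edges of G1 map to edges of G2, and |E(G1)| = |E(G2)| = 41, so φ is a bijection on edges as well as vertices. Hence G1 ≅ G2.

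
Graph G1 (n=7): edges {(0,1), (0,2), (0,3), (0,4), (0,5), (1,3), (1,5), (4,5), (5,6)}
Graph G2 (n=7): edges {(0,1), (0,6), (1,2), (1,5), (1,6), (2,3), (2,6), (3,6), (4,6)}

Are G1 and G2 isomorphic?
Yes, isomorphic

The graphs are isomorphic.
One valid mapping φ: V(G1) → V(G2): 0→6, 1→2, 2→4, 3→3, 4→0, 5→1, 6→5

Verify φ preserves adjacency — for each edge of G1, its image is an edge of G2:
  (0,1) → (φ(0),φ(1)) = (2,6) ∈ E(G2) ✓
  (0,2) → (φ(0),φ(2)) = (4,6) ∈ E(G2) ✓
  (0,3) → (φ(0),φ(3)) = (3,6) ∈ E(G2) ✓
  (0,4) → (φ(0),φ(4)) = (0,6) ∈ E(G2) ✓
  (0,5) → (φ(0),φ(5)) = (1,6) ∈ E(G2) ✓
  (1,3) → (φ(1),φ(3)) = (2,3) ∈ E(G2) ✓
  (1,5) → (φ(1),φ(5)) = (1,2) ∈ E(G2) ✓
  (4,5) → (φ(4),φ(5)) = (0,1) ∈ E(G2) ✓
  (5,6) → (φ(5),φ(6)) = (1,5) ∈ E(G2) ✓
All 9 edges of G1 map to edges of G2, and |E(G1)| = |E(G2)| = 9, so φ is a bijection on edges as well as vertices. Hence G1 ≅ G2.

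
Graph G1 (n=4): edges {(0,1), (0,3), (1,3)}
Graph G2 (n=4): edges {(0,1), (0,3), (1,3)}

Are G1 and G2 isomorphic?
Yes, isomorphic

The graphs are isomorphic.
One valid mapping φ: V(G1) → V(G2): 0→1, 1→3, 2→2, 3→0

Verify φ preserves adjacency — for each edge of G1, its image is an edge of G2:
  (0,1) → (φ(0),φ(1)) = (1,3) ∈ E(G2) ✓
  (0,3) → (φ(0),φ(3)) = (0,1) ∈ E(G2) ✓
  (1,3) → (φ(1),φ(3)) = (0,3) ∈ E(G2) ✓
All 3 edges of G1 map to edges of G2, and |E(G1)| = |E(G2)| = 3, so φ is a bijection on edges as well as vertices. Hence G1 ≅ G2.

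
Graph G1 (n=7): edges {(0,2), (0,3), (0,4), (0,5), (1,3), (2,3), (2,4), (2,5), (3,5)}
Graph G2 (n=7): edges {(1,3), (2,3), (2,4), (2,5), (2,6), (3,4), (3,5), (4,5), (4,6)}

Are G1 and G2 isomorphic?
Yes, isomorphic

The graphs are isomorphic.
One valid mapping φ: V(G1) → V(G2): 0→2, 1→1, 2→4, 3→3, 4→6, 5→5, 6→0

Verify φ preserves adjacency — for each edge of G1, its image is an edge of G2:
  (0,2) → (φ(0),φ(2)) = (2,4) ∈ E(G2) ✓
  (0,3) → (φ(0),φ(3)) = (2,3) ∈ E(G2) ✓
  (0,4) → (φ(0),φ(4)) = (2,6) ∈ E(G2) ✓
  (0,5) → (φ(0),φ(5)) = (2,5) ∈ E(G2) ✓
  (1,3) → (φ(1),φ(3)) = (1,3) ∈ E(G2) ✓
  (2,3) → (φ(2),φ(3)) = (3,4) ∈ E(G2) ✓
  (2,4) → (φ(2),φ(4)) = (4,6) ∈ E(G2) ✓
  (2,5) → (φ(2),φ(5)) = (4,5) ∈ E(G2) ✓
  (3,5) → (φ(3),φ(5)) = (3,5) ∈ E(G2) ✓
All 9 edges of G1 map to edges of G2, and |E(G1)| = |E(G2)| = 9, so φ is a bijection on edges as well as vertices. Hence G1 ≅ G2.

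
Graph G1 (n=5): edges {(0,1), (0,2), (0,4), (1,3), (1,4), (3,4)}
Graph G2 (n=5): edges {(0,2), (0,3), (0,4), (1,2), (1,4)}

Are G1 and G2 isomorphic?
No, not isomorphic

The graphs are NOT isomorphic.

Counting triangles (3-cliques): G1 has 2, G2 has 0.
Triangle count is an isomorphism invariant, so differing triangle counts rule out isomorphism.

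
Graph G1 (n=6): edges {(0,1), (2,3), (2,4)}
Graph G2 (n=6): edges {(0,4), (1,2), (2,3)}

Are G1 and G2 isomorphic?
Yes, isomorphic

The graphs are isomorphic.
One valid mapping φ: V(G1) → V(G2): 0→4, 1→0, 2→2, 3→1, 4→3, 5→5

Verify φ preserves adjacency — for each edge of G1, its image is an edge of G2:
  (0,1) → (φ(0),φ(1)) = (0,4) ∈ E(G2) ✓
  (2,3) → (φ(2),φ(3)) = (1,2) ∈ E(G2) ✓
  (2,4) → (φ(2),φ(4)) = (2,3) ∈ E(G2) ✓
All 3 edges of G1 map to edges of G2, and |E(G1)| = |E(G2)| = 3, so φ is a bijection on edges as well as vertices. Hence G1 ≅ G2.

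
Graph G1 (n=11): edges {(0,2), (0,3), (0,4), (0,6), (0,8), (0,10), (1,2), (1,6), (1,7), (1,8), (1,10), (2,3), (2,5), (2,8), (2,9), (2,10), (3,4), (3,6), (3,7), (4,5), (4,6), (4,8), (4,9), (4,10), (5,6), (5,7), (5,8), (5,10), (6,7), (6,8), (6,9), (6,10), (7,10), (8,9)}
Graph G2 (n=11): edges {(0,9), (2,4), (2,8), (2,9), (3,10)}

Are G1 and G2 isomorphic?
No, not isomorphic

The graphs are NOT isomorphic.

Connected components of G1: 1 component(s) with vertex sets [[0, 1, 2, 3, 4, 5, 6, 7, 8, 9, 10]], sizes [11].
Connected components of G2: 6 component(s) with vertex sets [[1], [5], [6], [7], [3, 10], [0, 2, 4, 8, 9]], sizes [1, 1, 1, 1, 2, 5].
The number of connected components (and the multiset of component sizes) is an isomorphism invariant — an isomorphism maps each component of G1 bijectively onto a component of G2. Since G1 has 1 component(s) and G2 has 6, they cannot be isomorphic.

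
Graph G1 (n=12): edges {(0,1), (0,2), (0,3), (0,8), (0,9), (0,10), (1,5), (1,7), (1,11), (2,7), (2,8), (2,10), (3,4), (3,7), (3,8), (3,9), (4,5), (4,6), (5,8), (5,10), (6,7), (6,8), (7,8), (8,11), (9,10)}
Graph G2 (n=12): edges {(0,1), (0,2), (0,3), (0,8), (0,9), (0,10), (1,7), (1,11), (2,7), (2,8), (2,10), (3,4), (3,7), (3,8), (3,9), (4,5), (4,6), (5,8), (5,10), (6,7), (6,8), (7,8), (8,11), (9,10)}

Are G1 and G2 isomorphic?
No, not isomorphic

The graphs are NOT isomorphic.

Counting edges: G1 has 25 edge(s); G2 has 24 edge(s).
Edge count is an isomorphism invariant (a bijection on vertices induces a bijection on edges), so differing edge counts rule out isomorphism.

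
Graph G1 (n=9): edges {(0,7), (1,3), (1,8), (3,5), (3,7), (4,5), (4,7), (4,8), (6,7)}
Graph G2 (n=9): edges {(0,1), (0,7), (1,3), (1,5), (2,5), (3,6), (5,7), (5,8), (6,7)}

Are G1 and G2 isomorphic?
Yes, isomorphic

The graphs are isomorphic.
One valid mapping φ: V(G1) → V(G2): 0→8, 1→6, 2→4, 3→7, 4→1, 5→0, 6→2, 7→5, 8→3

Verify φ preserves adjacency — for each edge of G1, its image is an edge of G2:
  (0,7) → (φ(0),φ(7)) = (5,8) ∈ E(G2) ✓
  (1,3) → (φ(1),φ(3)) = (6,7) ∈ E(G2) ✓
  (1,8) → (φ(1),φ(8)) = (3,6) ∈ E(G2) ✓
  (3,5) → (φ(3),φ(5)) = (0,7) ∈ E(G2) ✓
  (3,7) → (φ(3),φ(7)) = (5,7) ∈ E(G2) ✓
  (4,5) → (φ(4),φ(5)) = (0,1) ∈ E(G2) ✓
  (4,7) → (φ(4),φ(7)) = (1,5) ∈ E(G2) ✓
  (4,8) → (φ(4),φ(8)) = (1,3) ∈ E(G2) ✓
  (6,7) → (φ(6),φ(7)) = (2,5) ∈ E(G2) ✓
All 9 edges of G1 map to edges of G2, and |E(G1)| = |E(G2)| = 9, so φ is a bijection on edges as well as vertices. Hence G1 ≅ G2.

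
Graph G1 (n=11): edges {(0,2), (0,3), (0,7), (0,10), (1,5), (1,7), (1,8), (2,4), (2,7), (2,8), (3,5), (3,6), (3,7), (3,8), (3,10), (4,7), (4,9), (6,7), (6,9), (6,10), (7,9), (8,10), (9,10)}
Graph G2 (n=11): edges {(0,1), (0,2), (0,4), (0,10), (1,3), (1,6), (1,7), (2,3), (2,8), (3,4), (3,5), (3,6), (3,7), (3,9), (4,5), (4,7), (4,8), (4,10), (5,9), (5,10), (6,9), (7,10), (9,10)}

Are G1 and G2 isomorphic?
Yes, isomorphic

The graphs are isomorphic.
One valid mapping φ: V(G1) → V(G2): 0→7, 1→2, 2→1, 3→4, 4→6, 5→8, 6→5, 7→3, 8→0, 9→9, 10→10

Verify φ preserves adjacency — for each edge of G1, its image is an edge of G2:
  (0,2) → (φ(0),φ(2)) = (1,7) ∈ E(G2) ✓
  (0,3) → (φ(0),φ(3)) = (4,7) ∈ E(G2) ✓
  (0,7) → (φ(0),φ(7)) = (3,7) ∈ E(G2) ✓
  (0,10) → (φ(0),φ(10)) = (7,10) ∈ E(G2) ✓
  (1,5) → (φ(1),φ(5)) = (2,8) ∈ E(G2) ✓
  (1,7) → (φ(1),φ(7)) = (2,3) ∈ E(G2) ✓
  (1,8) → (φ(1),φ(8)) = (0,2) ∈ E(G2) ✓
  (2,4) → (φ(2),φ(4)) = (1,6) ∈ E(G2) ✓
  (2,7) → (φ(2),φ(7)) = (1,3) ∈ E(G2) ✓
  (2,8) → (φ(2),φ(8)) = (0,1) ∈ E(G2) ✓
  (3,5) → (φ(3),φ(5)) = (4,8) ∈ E(G2) ✓
  (3,6) → (φ(3),φ(6)) = (4,5) ∈ E(G2) ✓
  (3,7) → (φ(3),φ(7)) = (3,4) ∈ E(G2) ✓
  (3,8) → (φ(3),φ(8)) = (0,4) ∈ E(G2) ✓
  (3,10) → (φ(3),φ(10)) = (4,10) ∈ E(G2) ✓
  (4,7) → (φ(4),φ(7)) = (3,6) ∈ E(G2) ✓
  (4,9) → (φ(4),φ(9)) = (6,9) ∈ E(G2) ✓
  (6,7) → (φ(6),φ(7)) = (3,5) ∈ E(G2) ✓
  (6,9) → (φ(6),φ(9)) = (5,9) ∈ E(G2) ✓
  (6,10) → (φ(6),φ(10)) = (5,10) ∈ E(G2) ✓
  (7,9) → (φ(7),φ(9)) = (3,9) ∈ E(G2) ✓
  (8,10) → (φ(8),φ(10)) = (0,10) ∈ E(G2) ✓
  (9,10) → (φ(9),φ(10)) = (9,10) ∈ E(G2) ✓
All 23 edges of G1 map to edges of G2, and |E(G1)| = |E(G2)| = 23, so φ is a bijection on edges as well as vertices. Hence G1 ≅ G2.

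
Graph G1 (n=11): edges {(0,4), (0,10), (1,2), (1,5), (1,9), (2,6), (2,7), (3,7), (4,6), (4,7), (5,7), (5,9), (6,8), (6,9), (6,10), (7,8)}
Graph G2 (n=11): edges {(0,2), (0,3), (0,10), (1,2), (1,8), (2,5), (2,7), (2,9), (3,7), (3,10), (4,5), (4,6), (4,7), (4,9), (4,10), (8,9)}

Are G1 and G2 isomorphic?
Yes, isomorphic

The graphs are isomorphic.
One valid mapping φ: V(G1) → V(G2): 0→8, 1→3, 2→7, 3→6, 4→9, 5→10, 6→2, 7→4, 8→5, 9→0, 10→1

Verify φ preserves adjacency — for each edge of G1, its image is an edge of G2:
  (0,4) → (φ(0),φ(4)) = (8,9) ∈ E(G2) ✓
  (0,10) → (φ(0),φ(10)) = (1,8) ∈ E(G2) ✓
  (1,2) → (φ(1),φ(2)) = (3,7) ∈ E(G2) ✓
  (1,5) → (φ(1),φ(5)) = (3,10) ∈ E(G2) ✓
  (1,9) → (φ(1),φ(9)) = (0,3) ∈ E(G2) ✓
  (2,6) → (φ(2),φ(6)) = (2,7) ∈ E(G2) ✓
  (2,7) → (φ(2),φ(7)) = (4,7) ∈ E(G2) ✓
  (3,7) → (φ(3),φ(7)) = (4,6) ∈ E(G2) ✓
  (4,6) → (φ(4),φ(6)) = (2,9) ∈ E(G2) ✓
  (4,7) → (φ(4),φ(7)) = (4,9) ∈ E(G2) ✓
  (5,7) → (φ(5),φ(7)) = (4,10) ∈ E(G2) ✓
  (5,9) → (φ(5),φ(9)) = (0,10) ∈ E(G2) ✓
  (6,8) → (φ(6),φ(8)) = (2,5) ∈ E(G2) ✓
  (6,9) → (φ(6),φ(9)) = (0,2) ∈ E(G2) ✓
  (6,10) → (φ(6),φ(10)) = (1,2) ∈ E(G2) ✓
  (7,8) → (φ(7),φ(8)) = (4,5) ∈ E(G2) ✓
All 16 edges of G1 map to edges of G2, and |E(G1)| = |E(G2)| = 16, so φ is a bijection on edges as well as vertices. Hence G1 ≅ G2.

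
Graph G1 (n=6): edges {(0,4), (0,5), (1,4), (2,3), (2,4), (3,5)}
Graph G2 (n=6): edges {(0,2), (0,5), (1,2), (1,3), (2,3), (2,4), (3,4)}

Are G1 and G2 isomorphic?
No, not isomorphic

The graphs are NOT isomorphic.

Counting triangles (3-cliques): G1 has 0, G2 has 2.
Triangle count is an isomorphism invariant, so differing triangle counts rule out isomorphism.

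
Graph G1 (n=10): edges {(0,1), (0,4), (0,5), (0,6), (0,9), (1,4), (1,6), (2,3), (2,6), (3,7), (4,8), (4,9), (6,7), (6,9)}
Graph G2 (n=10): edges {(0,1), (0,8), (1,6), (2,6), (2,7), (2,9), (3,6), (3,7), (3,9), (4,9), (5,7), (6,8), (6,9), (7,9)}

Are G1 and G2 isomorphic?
Yes, isomorphic

The graphs are isomorphic.
One valid mapping φ: V(G1) → V(G2): 0→9, 1→2, 2→1, 3→0, 4→7, 5→4, 6→6, 7→8, 8→5, 9→3

Verify φ preserves adjacency — for each edge of G1, its image is an edge of G2:
  (0,1) → (φ(0),φ(1)) = (2,9) ∈ E(G2) ✓
  (0,4) → (φ(0),φ(4)) = (7,9) ∈ E(G2) ✓
  (0,5) → (φ(0),φ(5)) = (4,9) ∈ E(G2) ✓
  (0,6) → (φ(0),φ(6)) = (6,9) ∈ E(G2) ✓
  (0,9) → (φ(0),φ(9)) = (3,9) ∈ E(G2) ✓
  (1,4) → (φ(1),φ(4)) = (2,7) ∈ E(G2) ✓
  (1,6) → (φ(1),φ(6)) = (2,6) ∈ E(G2) ✓
  (2,3) → (φ(2),φ(3)) = (0,1) ∈ E(G2) ✓
  (2,6) → (φ(2),φ(6)) = (1,6) ∈ E(G2) ✓
  (3,7) → (φ(3),φ(7)) = (0,8) ∈ E(G2) ✓
  (4,8) → (φ(4),φ(8)) = (5,7) ∈ E(G2) ✓
  (4,9) → (φ(4),φ(9)) = (3,7) ∈ E(G2) ✓
  (6,7) → (φ(6),φ(7)) = (6,8) ∈ E(G2) ✓
  (6,9) → (φ(6),φ(9)) = (3,6) ∈ E(G2) ✓
All 14 edges of G1 map to edges of G2, and |E(G1)| = |E(G2)| = 14, so φ is a bijection on edges as well as vertices. Hence G1 ≅ G2.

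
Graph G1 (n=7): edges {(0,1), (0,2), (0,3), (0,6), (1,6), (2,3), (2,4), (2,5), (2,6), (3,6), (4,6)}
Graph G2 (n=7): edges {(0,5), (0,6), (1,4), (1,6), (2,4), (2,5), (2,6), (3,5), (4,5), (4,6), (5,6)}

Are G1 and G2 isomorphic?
Yes, isomorphic

The graphs are isomorphic.
One valid mapping φ: V(G1) → V(G2): 0→4, 1→1, 2→5, 3→2, 4→0, 5→3, 6→6

Verify φ preserves adjacency — for each edge of G1, its image is an edge of G2:
  (0,1) → (φ(0),φ(1)) = (1,4) ∈ E(G2) ✓
  (0,2) → (φ(0),φ(2)) = (4,5) ∈ E(G2) ✓
  (0,3) → (φ(0),φ(3)) = (2,4) ∈ E(G2) ✓
  (0,6) → (φ(0),φ(6)) = (4,6) ∈ E(G2) ✓
  (1,6) → (φ(1),φ(6)) = (1,6) ∈ E(G2) ✓
  (2,3) → (φ(2),φ(3)) = (2,5) ∈ E(G2) ✓
  (2,4) → (φ(2),φ(4)) = (0,5) ∈ E(G2) ✓
  (2,5) → (φ(2),φ(5)) = (3,5) ∈ E(G2) ✓
  (2,6) → (φ(2),φ(6)) = (5,6) ∈ E(G2) ✓
  (3,6) → (φ(3),φ(6)) = (2,6) ∈ E(G2) ✓
  (4,6) → (φ(4),φ(6)) = (0,6) ∈ E(G2) ✓
All 11 edges of G1 map to edges of G2, and |E(G1)| = |E(G2)| = 11, so φ is a bijection on edges as well as vertices. Hence G1 ≅ G2.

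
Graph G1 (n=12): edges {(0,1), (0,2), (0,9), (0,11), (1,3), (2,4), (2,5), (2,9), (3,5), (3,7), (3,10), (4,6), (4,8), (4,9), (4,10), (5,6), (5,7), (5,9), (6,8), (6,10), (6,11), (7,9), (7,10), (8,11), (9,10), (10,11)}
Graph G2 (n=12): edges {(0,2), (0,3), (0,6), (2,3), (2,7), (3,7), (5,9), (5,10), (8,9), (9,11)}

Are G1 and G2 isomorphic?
No, not isomorphic

The graphs are NOT isomorphic.

Connected components of G1: 1 component(s) with vertex sets [[0, 1, 2, 3, 4, 5, 6, 7, 8, 9, 10, 11]], sizes [12].
Connected components of G2: 4 component(s) with vertex sets [[1], [4], [0, 2, 3, 6, 7], [5, 8, 9, 10, 11]], sizes [1, 1, 5, 5].
The number of connected components (and the multiset of component sizes) is an isomorphism invariant — an isomorphism maps each component of G1 bijectively onto a component of G2. Since G1 has 1 component(s) and G2 has 4, they cannot be isomorphic.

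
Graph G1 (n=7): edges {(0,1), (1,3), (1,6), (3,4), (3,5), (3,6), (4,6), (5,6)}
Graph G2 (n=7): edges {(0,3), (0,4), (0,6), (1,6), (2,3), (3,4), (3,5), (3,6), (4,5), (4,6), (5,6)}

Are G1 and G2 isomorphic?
No, not isomorphic

The graphs are NOT isomorphic.

Counting triangles (3-cliques): G1 has 3, G2 has 7.
Triangle count is an isomorphism invariant, so differing triangle counts rule out isomorphism.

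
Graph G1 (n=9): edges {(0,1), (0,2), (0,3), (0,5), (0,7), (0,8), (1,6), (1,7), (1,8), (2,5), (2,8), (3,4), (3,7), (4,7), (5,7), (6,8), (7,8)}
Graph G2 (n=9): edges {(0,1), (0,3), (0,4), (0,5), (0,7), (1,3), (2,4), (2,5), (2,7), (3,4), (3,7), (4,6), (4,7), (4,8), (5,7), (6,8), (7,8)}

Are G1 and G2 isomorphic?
Yes, isomorphic

The graphs are isomorphic.
One valid mapping φ: V(G1) → V(G2): 0→7, 1→3, 2→5, 3→8, 4→6, 5→2, 6→1, 7→4, 8→0

Verify φ preserves adjacency — for each edge of G1, its image is an edge of G2:
  (0,1) → (φ(0),φ(1)) = (3,7) ∈ E(G2) ✓
  (0,2) → (φ(0),φ(2)) = (5,7) ∈ E(G2) ✓
  (0,3) → (φ(0),φ(3)) = (7,8) ∈ E(G2) ✓
  (0,5) → (φ(0),φ(5)) = (2,7) ∈ E(G2) ✓
  (0,7) → (φ(0),φ(7)) = (4,7) ∈ E(G2) ✓
  (0,8) → (φ(0),φ(8)) = (0,7) ∈ E(G2) ✓
  (1,6) → (φ(1),φ(6)) = (1,3) ∈ E(G2) ✓
  (1,7) → (φ(1),φ(7)) = (3,4) ∈ E(G2) ✓
  (1,8) → (φ(1),φ(8)) = (0,3) ∈ E(G2) ✓
  (2,5) → (φ(2),φ(5)) = (2,5) ∈ E(G2) ✓
  (2,8) → (φ(2),φ(8)) = (0,5) ∈ E(G2) ✓
  (3,4) → (φ(3),φ(4)) = (6,8) ∈ E(G2) ✓
  (3,7) → (φ(3),φ(7)) = (4,8) ∈ E(G2) ✓
  (4,7) → (φ(4),φ(7)) = (4,6) ∈ E(G2) ✓
  (5,7) → (φ(5),φ(7)) = (2,4) ∈ E(G2) ✓
  (6,8) → (φ(6),φ(8)) = (0,1) ∈ E(G2) ✓
  (7,8) → (φ(7),φ(8)) = (0,4) ∈ E(G2) ✓
All 17 edges of G1 map to edges of G2, and |E(G1)| = |E(G2)| = 17, so φ is a bijection on edges as well as vertices. Hence G1 ≅ G2.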